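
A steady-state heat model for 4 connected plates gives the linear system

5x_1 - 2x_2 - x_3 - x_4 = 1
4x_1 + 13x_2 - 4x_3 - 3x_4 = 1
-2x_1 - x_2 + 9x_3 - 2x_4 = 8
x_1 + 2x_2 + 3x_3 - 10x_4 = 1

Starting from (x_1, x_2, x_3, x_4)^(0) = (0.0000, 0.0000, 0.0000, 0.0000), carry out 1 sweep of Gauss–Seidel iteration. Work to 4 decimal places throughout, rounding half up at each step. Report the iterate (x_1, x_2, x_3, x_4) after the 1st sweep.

(0.2000, 0.0154, 0.9350, 0.2036)

Iteration 1:
  x_1 = (1 - (-2)·0.0000 - (-1)·0.0000 - (-1)·0.0000) / (5) = 0.2000
  x_2 = (1 - (4)·0.2000 - (-4)·0.0000 - (-3)·0.0000) / (13) = 0.0154
  x_3 = (8 - (-2)·0.2000 - (-1)·0.0154 - (-2)·0.0000) / (9) = 0.9350
  x_4 = (1 - (1)·0.2000 - (2)·0.0154 - (3)·0.9350) / (-10) = 0.2036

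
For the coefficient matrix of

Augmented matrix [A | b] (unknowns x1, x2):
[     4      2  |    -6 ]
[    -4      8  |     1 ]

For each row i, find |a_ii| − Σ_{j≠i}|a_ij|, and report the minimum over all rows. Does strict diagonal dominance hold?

row 1: |4| − (2) = 2
row 2: |8| − (4) = 4
minimum over rows = 2 → strictly diagonally dominant (convergence guaranteed)

2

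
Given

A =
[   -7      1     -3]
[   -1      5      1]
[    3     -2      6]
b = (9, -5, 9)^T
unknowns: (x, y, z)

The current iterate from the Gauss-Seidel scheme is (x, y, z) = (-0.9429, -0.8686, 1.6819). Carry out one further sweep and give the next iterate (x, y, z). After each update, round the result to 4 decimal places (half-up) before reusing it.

One sweep:
  x = (9 - (1)·-0.8686 - (-3)·1.6819) / (-7) = -2.1306
  y = (-5 - (-1)·-2.1306 - (1)·1.6819) / (5) = -1.7625
  z = (9 - (3)·-2.1306 - (-2)·-1.7625) / (6) = 1.9778

(-2.1306, -1.7625, 1.9778)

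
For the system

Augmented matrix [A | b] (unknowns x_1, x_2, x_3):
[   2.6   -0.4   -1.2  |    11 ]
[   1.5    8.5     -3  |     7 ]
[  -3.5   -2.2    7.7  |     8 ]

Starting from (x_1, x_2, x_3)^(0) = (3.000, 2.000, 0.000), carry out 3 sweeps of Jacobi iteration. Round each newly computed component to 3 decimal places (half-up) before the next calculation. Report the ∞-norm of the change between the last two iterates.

Iteration 1:
  x_1 = (11 - (-0.4)·2.000 - (-1.2)·0.000) / (2.6) = 4.538
  x_2 = (7 - (1.5)·3.000 - (-3)·0.000) / (8.5) = 0.294
  x_3 = (8 - (-3.5)·3.000 - (-2.2)·2.000) / (7.7) = 2.974
Iteration 2:
  x_1 = (11 - (-0.4)·0.294 - (-1.2)·2.974) / (2.6) = 5.649
  x_2 = (7 - (1.5)·4.538 - (-3)·2.974) / (8.5) = 1.072
  x_3 = (8 - (-3.5)·4.538 - (-2.2)·0.294) / (7.7) = 3.186
Iteration 3:
  x_1 = (11 - (-0.4)·1.072 - (-1.2)·3.186) / (2.6) = 5.866
  x_2 = (7 - (1.5)·5.649 - (-3)·3.186) / (8.5) = 0.951
  x_3 = (8 - (-3.5)·5.649 - (-2.2)·1.072) / (7.7) = 3.913
Change: (0.217, -0.121, 0.727) → max |·| = 0.727

0.727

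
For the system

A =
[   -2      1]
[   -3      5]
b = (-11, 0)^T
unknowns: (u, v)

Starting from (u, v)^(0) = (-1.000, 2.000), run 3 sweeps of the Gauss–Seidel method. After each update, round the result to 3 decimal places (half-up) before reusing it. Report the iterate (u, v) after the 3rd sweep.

(7.735, 4.641)

Iteration 1:
  u = (-11 - (1)·2.000) / (-2) = 6.500
  v = (0 - (-3)·6.500) / (5) = 3.900
Iteration 2:
  u = (-11 - (1)·3.900) / (-2) = 7.450
  v = (0 - (-3)·7.450) / (5) = 4.470
Iteration 3:
  u = (-11 - (1)·4.470) / (-2) = 7.735
  v = (0 - (-3)·7.735) / (5) = 4.641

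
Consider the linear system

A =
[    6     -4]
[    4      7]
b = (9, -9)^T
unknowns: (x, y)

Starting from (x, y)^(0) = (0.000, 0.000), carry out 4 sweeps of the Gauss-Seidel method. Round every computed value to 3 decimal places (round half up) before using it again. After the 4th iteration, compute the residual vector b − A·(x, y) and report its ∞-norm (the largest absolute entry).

Iteration 1:
  x = (9 - (-4)·0.000) / (6) = 1.500
  y = (-9 - (4)·1.500) / (7) = -2.143
Iteration 2:
  x = (9 - (-4)·-2.143) / (6) = 0.071
  y = (-9 - (4)·0.071) / (7) = -1.326
Iteration 3:
  x = (9 - (-4)·-1.326) / (6) = 0.616
  y = (-9 - (4)·0.616) / (7) = -1.638
Iteration 4:
  x = (9 - (-4)·-1.638) / (6) = 0.408
  y = (-9 - (4)·0.408) / (7) = -1.519
Residual b − A·x = (0.476, 0.001); ∞-norm = 0.476

0.476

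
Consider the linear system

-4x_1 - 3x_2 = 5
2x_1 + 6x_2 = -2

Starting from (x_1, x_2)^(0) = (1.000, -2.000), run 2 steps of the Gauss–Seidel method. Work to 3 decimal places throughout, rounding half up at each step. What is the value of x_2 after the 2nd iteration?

Iteration 1:
  x_1 = (5 - (-3)·-2.000) / (-4) = 0.250
  x_2 = (-2 - (2)·0.250) / (6) = -0.417
Iteration 2:
  x_1 = (5 - (-3)·-0.417) / (-4) = -0.937
  x_2 = (-2 - (2)·-0.937) / (6) = -0.021

-0.021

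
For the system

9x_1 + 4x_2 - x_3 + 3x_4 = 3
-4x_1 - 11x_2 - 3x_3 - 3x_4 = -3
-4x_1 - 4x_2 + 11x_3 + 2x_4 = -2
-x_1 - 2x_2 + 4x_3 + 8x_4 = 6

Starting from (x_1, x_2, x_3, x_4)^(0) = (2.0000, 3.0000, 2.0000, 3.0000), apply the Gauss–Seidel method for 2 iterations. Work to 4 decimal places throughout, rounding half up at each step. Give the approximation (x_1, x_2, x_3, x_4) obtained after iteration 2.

Iteration 1:
  x_1 = (3 - (4)·3.0000 - (-1)·2.0000 - (3)·3.0000) / (9) = -1.7778
  x_2 = (-3 - (-4)·-1.7778 - (-3)·2.0000 - (-3)·3.0000) / (-11) = -0.4444
  x_3 = (-2 - (-4)·-1.7778 - (-4)·-0.4444 - (2)·3.0000) / (11) = -1.5353
  x_4 = (6 - (-1)·-1.7778 - (-2)·-0.4444 - (4)·-1.5353) / (8) = 1.1843
Iteration 2:
  x_1 = (3 - (4)·-0.4444 - (-1)·-1.5353 - (3)·1.1843) / (9) = -0.0345
  x_2 = (-3 - (-4)·-0.0345 - (-3)·-1.5353 - (-3)·1.1843) / (-11) = 0.3810
  x_3 = (-2 - (-4)·-0.0345 - (-4)·0.3810 - (2)·1.1843) / (11) = -0.2711
  x_4 = (6 - (-1)·-0.0345 - (-2)·0.3810 - (4)·-0.2711) / (8) = 0.9765

(-0.0345, 0.3810, -0.2711, 0.9765)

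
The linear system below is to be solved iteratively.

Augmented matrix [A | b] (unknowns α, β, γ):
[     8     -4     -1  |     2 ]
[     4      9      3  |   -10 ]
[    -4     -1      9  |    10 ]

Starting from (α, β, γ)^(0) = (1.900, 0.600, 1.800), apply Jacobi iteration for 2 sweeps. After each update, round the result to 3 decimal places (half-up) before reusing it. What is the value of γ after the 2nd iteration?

1.172

Iteration 1:
  α = (2 - (-4)·0.600 - (-1)·1.800) / (8) = 0.775
  β = (-10 - (4)·1.900 - (3)·1.800) / (9) = -2.556
  γ = (10 - (-4)·1.900 - (-1)·0.600) / (9) = 2.022
Iteration 2:
  α = (2 - (-4)·-2.556 - (-1)·2.022) / (8) = -0.775
  β = (-10 - (4)·0.775 - (3)·2.022) / (9) = -2.130
  γ = (10 - (-4)·0.775 - (-1)·-2.556) / (9) = 1.172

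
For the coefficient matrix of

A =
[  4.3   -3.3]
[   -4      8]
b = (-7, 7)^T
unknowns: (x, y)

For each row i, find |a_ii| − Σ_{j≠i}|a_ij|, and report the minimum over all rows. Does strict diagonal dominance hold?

1

row 1: |4.3| − (3.3) = 1
row 2: |8| − (4) = 4
minimum over rows = 1 → strictly diagonally dominant (convergence guaranteed)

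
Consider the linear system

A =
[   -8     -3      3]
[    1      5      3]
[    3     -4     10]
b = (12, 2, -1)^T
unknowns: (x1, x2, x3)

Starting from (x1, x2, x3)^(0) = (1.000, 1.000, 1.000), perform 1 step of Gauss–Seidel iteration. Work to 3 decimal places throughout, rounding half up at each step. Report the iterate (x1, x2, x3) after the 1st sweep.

(-1.500, 0.100, 0.390)

Iteration 1:
  x1 = (12 - (-3)·1.000 - (3)·1.000) / (-8) = -1.500
  x2 = (2 - (1)·-1.500 - (3)·1.000) / (5) = 0.100
  x3 = (-1 - (3)·-1.500 - (-4)·0.100) / (10) = 0.390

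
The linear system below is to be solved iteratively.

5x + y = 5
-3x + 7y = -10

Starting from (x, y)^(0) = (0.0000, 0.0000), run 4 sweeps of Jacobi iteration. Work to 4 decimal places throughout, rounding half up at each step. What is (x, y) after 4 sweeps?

(1.1755, -0.9143)

Iteration 1:
  x = (5 - (1)·0.0000) / (5) = 1.0000
  y = (-10 - (-3)·0.0000) / (7) = -1.4286
Iteration 2:
  x = (5 - (1)·-1.4286) / (5) = 1.2857
  y = (-10 - (-3)·1.0000) / (7) = -1.0000
Iteration 3:
  x = (5 - (1)·-1.0000) / (5) = 1.2000
  y = (-10 - (-3)·1.2857) / (7) = -0.8776
Iteration 4:
  x = (5 - (1)·-0.8776) / (5) = 1.1755
  y = (-10 - (-3)·1.2000) / (7) = -0.9143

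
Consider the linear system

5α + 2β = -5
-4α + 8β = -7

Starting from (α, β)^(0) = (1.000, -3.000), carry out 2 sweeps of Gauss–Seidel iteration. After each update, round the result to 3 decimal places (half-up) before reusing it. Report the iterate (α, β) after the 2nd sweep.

Iteration 1:
  α = (-5 - (2)·-3.000) / (5) = 0.200
  β = (-7 - (-4)·0.200) / (8) = -0.775
Iteration 2:
  α = (-5 - (2)·-0.775) / (5) = -0.690
  β = (-7 - (-4)·-0.690) / (8) = -1.220

(-0.690, -1.220)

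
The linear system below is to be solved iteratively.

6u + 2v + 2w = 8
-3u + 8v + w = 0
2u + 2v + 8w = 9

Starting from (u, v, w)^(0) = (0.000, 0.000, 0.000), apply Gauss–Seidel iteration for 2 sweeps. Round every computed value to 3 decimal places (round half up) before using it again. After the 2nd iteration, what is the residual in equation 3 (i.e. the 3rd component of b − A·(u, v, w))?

Iteration 1:
  u = (8 - (2)·0.000 - (2)·0.000) / (6) = 1.333
  v = (0 - (-3)·1.333 - (1)·0.000) / (8) = 0.500
  w = (9 - (2)·1.333 - (2)·0.500) / (8) = 0.667
Iteration 2:
  u = (8 - (2)·0.500 - (2)·0.667) / (6) = 0.944
  v = (0 - (-3)·0.944 - (1)·0.667) / (8) = 0.271
  w = (9 - (2)·0.944 - (2)·0.271) / (8) = 0.821
Residual b − A·x = (0.152, -0.157, 0.002)

0.002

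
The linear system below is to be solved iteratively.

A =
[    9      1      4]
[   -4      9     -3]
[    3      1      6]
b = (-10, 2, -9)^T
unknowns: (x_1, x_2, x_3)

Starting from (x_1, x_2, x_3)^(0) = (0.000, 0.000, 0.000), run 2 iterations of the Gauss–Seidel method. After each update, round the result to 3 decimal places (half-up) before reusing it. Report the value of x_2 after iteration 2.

-0.380

Iteration 1:
  x_1 = (-10 - (1)·0.000 - (4)·0.000) / (9) = -1.111
  x_2 = (2 - (-4)·-1.111 - (-3)·0.000) / (9) = -0.272
  x_3 = (-9 - (3)·-1.111 - (1)·-0.272) / (6) = -0.899
Iteration 2:
  x_1 = (-10 - (1)·-0.272 - (4)·-0.899) / (9) = -0.681
  x_2 = (2 - (-4)·-0.681 - (-3)·-0.899) / (9) = -0.380
  x_3 = (-9 - (3)·-0.681 - (1)·-0.380) / (6) = -1.096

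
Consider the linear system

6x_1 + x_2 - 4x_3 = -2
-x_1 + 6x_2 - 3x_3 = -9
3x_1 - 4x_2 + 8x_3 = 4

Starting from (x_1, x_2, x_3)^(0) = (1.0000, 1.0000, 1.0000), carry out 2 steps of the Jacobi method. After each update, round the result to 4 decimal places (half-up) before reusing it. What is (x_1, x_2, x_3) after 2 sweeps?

Iteration 1:
  x_1 = (-2 - (1)·1.0000 - (-4)·1.0000) / (6) = 0.1667
  x_2 = (-9 - (-1)·1.0000 - (-3)·1.0000) / (6) = -0.8333
  x_3 = (4 - (3)·1.0000 - (-4)·1.0000) / (8) = 0.6250
Iteration 2:
  x_1 = (-2 - (1)·-0.8333 - (-4)·0.6250) / (6) = 0.2222
  x_2 = (-9 - (-1)·0.1667 - (-3)·0.6250) / (6) = -1.1597
  x_3 = (4 - (3)·0.1667 - (-4)·-0.8333) / (8) = 0.0208

(0.2222, -1.1597, 0.0208)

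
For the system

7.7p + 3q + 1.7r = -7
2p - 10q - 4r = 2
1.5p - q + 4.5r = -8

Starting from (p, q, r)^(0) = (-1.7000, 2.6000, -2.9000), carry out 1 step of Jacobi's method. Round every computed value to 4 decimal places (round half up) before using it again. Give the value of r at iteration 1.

Iteration 1:
  p = (-7 - (3)·2.6000 - (1.7)·-2.9000) / (7.7) = -1.2818
  q = (2 - (2)·-1.7000 - (-4)·-2.9000) / (-10) = 0.6200
  r = (-8 - (1.5)·-1.7000 - (-1)·2.6000) / (4.5) = -0.6333

-0.6333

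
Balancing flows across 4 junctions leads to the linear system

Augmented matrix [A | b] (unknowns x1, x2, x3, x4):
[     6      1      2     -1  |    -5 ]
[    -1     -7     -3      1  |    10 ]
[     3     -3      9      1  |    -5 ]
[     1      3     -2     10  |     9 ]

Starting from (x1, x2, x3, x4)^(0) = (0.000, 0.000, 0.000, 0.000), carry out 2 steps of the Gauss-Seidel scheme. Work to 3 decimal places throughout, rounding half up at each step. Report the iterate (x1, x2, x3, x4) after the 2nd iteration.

Iteration 1:
  x1 = (-5 - (1)·0.000 - (2)·0.000 - (-1)·0.000) / (6) = -0.833
  x2 = (10 - (-1)·-0.833 - (-3)·0.000 - (1)·0.000) / (-7) = -1.310
  x3 = (-5 - (3)·-0.833 - (-3)·-1.310 - (1)·0.000) / (9) = -0.715
  x4 = (9 - (1)·-0.833 - (3)·-1.310 - (-2)·-0.715) / (10) = 1.233
Iteration 2:
  x1 = (-5 - (1)·-1.310 - (2)·-0.715 - (-1)·1.233) / (6) = -0.171
  x2 = (10 - (-1)·-0.171 - (-3)·-0.715 - (1)·1.233) / (-7) = -0.922
  x3 = (-5 - (3)·-0.171 - (-3)·-0.922 - (1)·1.233) / (9) = -0.943
  x4 = (9 - (1)·-0.171 - (3)·-0.922 - (-2)·-0.943) / (10) = 1.005

(-0.171, -0.922, -0.943, 1.005)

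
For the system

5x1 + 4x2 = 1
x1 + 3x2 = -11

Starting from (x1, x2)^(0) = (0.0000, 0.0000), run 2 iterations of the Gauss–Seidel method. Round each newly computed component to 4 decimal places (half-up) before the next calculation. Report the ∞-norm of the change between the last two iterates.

2.9866

Iteration 1:
  x1 = (1 - (4)·0.0000) / (5) = 0.2000
  x2 = (-11 - (1)·0.2000) / (3) = -3.7333
Iteration 2:
  x1 = (1 - (4)·-3.7333) / (5) = 3.1866
  x2 = (-11 - (1)·3.1866) / (3) = -4.7289
Change: (2.9866, -0.9956) → max |·| = 2.9866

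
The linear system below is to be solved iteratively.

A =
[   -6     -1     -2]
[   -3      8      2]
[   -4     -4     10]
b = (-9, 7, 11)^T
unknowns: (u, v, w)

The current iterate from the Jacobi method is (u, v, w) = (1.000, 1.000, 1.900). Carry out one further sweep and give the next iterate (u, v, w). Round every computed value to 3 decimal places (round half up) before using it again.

(0.700, 0.775, 1.900)

One sweep:
  u = (-9 - (-1)·1.000 - (-2)·1.900) / (-6) = 0.700
  v = (7 - (-3)·1.000 - (2)·1.900) / (8) = 0.775
  w = (11 - (-4)·1.000 - (-4)·1.000) / (10) = 1.900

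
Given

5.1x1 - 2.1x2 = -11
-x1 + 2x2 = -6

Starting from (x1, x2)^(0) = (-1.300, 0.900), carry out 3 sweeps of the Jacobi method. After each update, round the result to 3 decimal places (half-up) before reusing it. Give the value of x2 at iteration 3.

Iteration 1:
  x1 = (-11 - (-2.1)·0.900) / (5.1) = -1.786
  x2 = (-6 - (-1)·-1.300) / (2) = -3.650
Iteration 2:
  x1 = (-11 - (-2.1)·-3.650) / (5.1) = -3.660
  x2 = (-6 - (-1)·-1.786) / (2) = -3.893
Iteration 3:
  x1 = (-11 - (-2.1)·-3.893) / (5.1) = -3.760
  x2 = (-6 - (-1)·-3.660) / (2) = -4.830

-4.830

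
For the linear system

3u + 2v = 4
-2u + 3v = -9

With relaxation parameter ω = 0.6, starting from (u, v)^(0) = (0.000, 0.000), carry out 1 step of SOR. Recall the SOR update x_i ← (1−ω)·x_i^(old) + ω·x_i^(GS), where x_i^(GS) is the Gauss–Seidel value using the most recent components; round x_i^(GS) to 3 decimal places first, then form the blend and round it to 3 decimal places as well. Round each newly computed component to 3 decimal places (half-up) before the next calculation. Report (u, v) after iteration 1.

Iteration 1:
  u: GS value = (4 - (2)·0.000) / (3) = 1.333;  u ← (1−ω)·0.000 + ω·1.333 = 0.800
  v: GS value = (-9 - (-2)·0.800) / (3) = -2.467;  v ← (1−ω)·0.000 + ω·-2.467 = -1.480

(0.800, -1.480)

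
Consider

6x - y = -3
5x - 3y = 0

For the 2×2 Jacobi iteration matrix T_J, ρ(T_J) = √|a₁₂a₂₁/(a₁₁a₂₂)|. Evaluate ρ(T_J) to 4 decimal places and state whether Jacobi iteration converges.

a₁₂a₂₁/(a₁₁a₂₂) = (-1)·(5) / ((6)·(-3)) = 0.277778
ρ = √|0.277778| = √0.277778 = 0.5270
ρ < 1, so Jacobi converges

0.5270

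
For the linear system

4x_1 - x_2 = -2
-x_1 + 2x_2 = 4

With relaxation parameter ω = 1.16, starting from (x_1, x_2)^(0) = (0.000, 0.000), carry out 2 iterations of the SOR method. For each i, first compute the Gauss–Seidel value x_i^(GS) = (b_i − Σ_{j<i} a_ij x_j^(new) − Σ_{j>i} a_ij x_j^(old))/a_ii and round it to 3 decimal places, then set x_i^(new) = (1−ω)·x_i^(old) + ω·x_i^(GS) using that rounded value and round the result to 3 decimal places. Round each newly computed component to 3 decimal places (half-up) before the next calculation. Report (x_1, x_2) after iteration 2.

(0.088, 2.054)

Iteration 1:
  x_1: GS value = (-2 - (-1)·0.000) / (4) = -0.500;  x_1 ← (1−ω)·0.000 + ω·-0.500 = -0.580
  x_2: GS value = (4 - (-1)·-0.580) / (2) = 1.710;  x_2 ← (1−ω)·0.000 + ω·1.710 = 1.984
Iteration 2:
  x_1: GS value = (-2 - (-1)·1.984) / (4) = -0.004;  x_1 ← (1−ω)·-0.580 + ω·-0.004 = 0.088
  x_2: GS value = (4 - (-1)·0.088) / (2) = 2.044;  x_2 ← (1−ω)·1.984 + ω·2.044 = 2.054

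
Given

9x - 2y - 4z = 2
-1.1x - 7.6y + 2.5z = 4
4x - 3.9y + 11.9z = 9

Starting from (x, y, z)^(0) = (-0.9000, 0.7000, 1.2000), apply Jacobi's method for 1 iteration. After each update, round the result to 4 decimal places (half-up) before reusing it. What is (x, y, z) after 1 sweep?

Iteration 1:
  x = (2 - (-2)·0.7000 - (-4)·1.2000) / (9) = 0.9111
  y = (4 - (-1.1)·-0.9000 - (2.5)·1.2000) / (-7.6) = -0.0013
  z = (9 - (4)·-0.9000 - (-3.9)·0.7000) / (11.9) = 1.2882

(0.9111, -0.0013, 1.2882)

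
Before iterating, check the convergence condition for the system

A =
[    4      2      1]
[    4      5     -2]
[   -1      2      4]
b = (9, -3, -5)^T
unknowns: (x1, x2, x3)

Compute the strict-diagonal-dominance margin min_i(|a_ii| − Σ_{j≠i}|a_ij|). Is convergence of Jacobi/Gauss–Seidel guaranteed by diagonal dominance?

-1

row 1: |4| − (2+1) = 1
row 2: |5| − (4+2) = -1
row 3: |4| − (1+2) = 1
minimum over rows = -1 → not strictly diagonally dominant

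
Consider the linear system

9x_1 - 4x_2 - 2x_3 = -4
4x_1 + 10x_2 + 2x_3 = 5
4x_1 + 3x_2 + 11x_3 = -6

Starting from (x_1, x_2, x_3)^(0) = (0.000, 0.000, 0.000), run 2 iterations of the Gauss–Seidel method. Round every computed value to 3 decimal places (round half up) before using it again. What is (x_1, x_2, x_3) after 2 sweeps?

Iteration 1:
  x_1 = (-4 - (-4)·0.000 - (-2)·0.000) / (9) = -0.444
  x_2 = (5 - (4)·-0.444 - (2)·0.000) / (10) = 0.678
  x_3 = (-6 - (4)·-0.444 - (3)·0.678) / (11) = -0.569
Iteration 2:
  x_1 = (-4 - (-4)·0.678 - (-2)·-0.569) / (9) = -0.270
  x_2 = (5 - (4)·-0.270 - (2)·-0.569) / (10) = 0.722
  x_3 = (-6 - (4)·-0.270 - (3)·0.722) / (11) = -0.644

(-0.270, 0.722, -0.644)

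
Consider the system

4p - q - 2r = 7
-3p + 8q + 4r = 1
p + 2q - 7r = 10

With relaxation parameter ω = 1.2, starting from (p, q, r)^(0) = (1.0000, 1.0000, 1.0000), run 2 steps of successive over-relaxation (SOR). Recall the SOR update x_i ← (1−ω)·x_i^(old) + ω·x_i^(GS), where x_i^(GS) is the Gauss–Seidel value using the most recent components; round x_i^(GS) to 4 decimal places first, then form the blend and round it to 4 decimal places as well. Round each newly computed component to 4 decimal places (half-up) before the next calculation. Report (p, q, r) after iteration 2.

Iteration 1:
  p: GS value = (7 - (-1)·1.0000 - (-2)·1.0000) / (4) = 2.5000;  p ← (1−ω)·1.0000 + ω·2.5000 = 2.8000
  q: GS value = (1 - (-3)·2.8000 - (4)·1.0000) / (8) = 0.6750;  q ← (1−ω)·1.0000 + ω·0.6750 = 0.6100
  r: GS value = (10 - (1)·2.8000 - (2)·0.6100) / (-7) = -0.8543;  r ← (1−ω)·1.0000 + ω·-0.8543 = -1.2252
Iteration 2:
  p: GS value = (7 - (-1)·0.6100 - (-2)·-1.2252) / (4) = 1.2899;  p ← (1−ω)·2.8000 + ω·1.2899 = 0.9879
  q: GS value = (1 - (-3)·0.9879 - (4)·-1.2252) / (8) = 1.1081;  q ← (1−ω)·0.6100 + ω·1.1081 = 1.2077
  r: GS value = (10 - (1)·0.9879 - (2)·1.2077) / (-7) = -0.9424;  r ← (1−ω)·-1.2252 + ω·-0.9424 = -0.8858

(0.9879, 1.2077, -0.8858)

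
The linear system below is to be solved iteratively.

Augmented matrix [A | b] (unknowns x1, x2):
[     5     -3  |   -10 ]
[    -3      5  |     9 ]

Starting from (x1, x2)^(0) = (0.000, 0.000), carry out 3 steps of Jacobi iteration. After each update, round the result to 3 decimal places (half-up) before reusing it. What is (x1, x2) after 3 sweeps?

(-1.640, 1.248)

Iteration 1:
  x1 = (-10 - (-3)·0.000) / (5) = -2.000
  x2 = (9 - (-3)·0.000) / (5) = 1.800
Iteration 2:
  x1 = (-10 - (-3)·1.800) / (5) = -0.920
  x2 = (9 - (-3)·-2.000) / (5) = 0.600
Iteration 3:
  x1 = (-10 - (-3)·0.600) / (5) = -1.640
  x2 = (9 - (-3)·-0.920) / (5) = 1.248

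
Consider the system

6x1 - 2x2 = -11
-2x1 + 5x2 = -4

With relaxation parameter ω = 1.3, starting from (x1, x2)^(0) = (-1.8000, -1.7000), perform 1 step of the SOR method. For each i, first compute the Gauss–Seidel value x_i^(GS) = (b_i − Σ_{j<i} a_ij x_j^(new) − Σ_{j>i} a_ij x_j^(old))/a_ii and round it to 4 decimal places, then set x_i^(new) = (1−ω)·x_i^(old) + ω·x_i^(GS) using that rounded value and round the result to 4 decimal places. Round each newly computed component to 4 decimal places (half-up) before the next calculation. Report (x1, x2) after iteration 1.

Iteration 1:
  x1: GS value = (-11 - (-2)·-1.7000) / (6) = -2.4000;  x1 ← (1−ω)·-1.8000 + ω·-2.4000 = -2.5800
  x2: GS value = (-4 - (-2)·-2.5800) / (5) = -1.8320;  x2 ← (1−ω)·-1.7000 + ω·-1.8320 = -1.8716

(-2.5800, -1.8716)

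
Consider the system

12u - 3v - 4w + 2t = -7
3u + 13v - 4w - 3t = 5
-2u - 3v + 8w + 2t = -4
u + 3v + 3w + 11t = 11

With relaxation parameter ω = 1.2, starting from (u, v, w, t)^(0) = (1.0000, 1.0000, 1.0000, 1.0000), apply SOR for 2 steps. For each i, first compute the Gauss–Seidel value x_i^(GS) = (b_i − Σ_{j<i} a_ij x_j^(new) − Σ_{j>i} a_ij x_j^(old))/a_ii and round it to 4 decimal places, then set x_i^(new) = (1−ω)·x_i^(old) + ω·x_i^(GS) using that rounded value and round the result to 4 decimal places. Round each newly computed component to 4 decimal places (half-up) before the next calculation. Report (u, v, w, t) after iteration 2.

(-0.8110, 0.4669, -0.7688, 1.1954)

Iteration 1:
  u: GS value = (-7 - (-3)·1.0000 - (-4)·1.0000 - (2)·1.0000) / (12) = -0.1667;  u ← (1−ω)·1.0000 + ω·-0.1667 = -0.4000
  v: GS value = (5 - (3)·-0.4000 - (-4)·1.0000 - (-3)·1.0000) / (13) = 1.0154;  v ← (1−ω)·1.0000 + ω·1.0154 = 1.0185
  w: GS value = (-4 - (-2)·-0.4000 - (-3)·1.0185 - (2)·1.0000) / (8) = -0.4681;  w ← (1−ω)·1.0000 + ω·-0.4681 = -0.7617
  t: GS value = (11 - (1)·-0.4000 - (3)·1.0185 - (3)·-0.7617) / (11) = 0.9663;  t ← (1−ω)·1.0000 + ω·0.9663 = 0.9596
Iteration 2:
  u: GS value = (-7 - (-3)·1.0185 - (-4)·-0.7617 - (2)·0.9596) / (12) = -0.7425;  u ← (1−ω)·-0.4000 + ω·-0.7425 = -0.8110
  v: GS value = (5 - (3)·-0.8110 - (-4)·-0.7617 - (-3)·0.9596) / (13) = 0.5588;  v ← (1−ω)·1.0185 + ω·0.5588 = 0.4669
  w: GS value = (-4 - (-2)·-0.8110 - (-3)·0.4669 - (2)·0.9596) / (8) = -0.7676;  w ← (1−ω)·-0.7617 + ω·-0.7676 = -0.7688
  t: GS value = (11 - (1)·-0.8110 - (3)·0.4669 - (3)·-0.7688) / (11) = 1.1561;  t ← (1−ω)·0.9596 + ω·1.1561 = 1.1954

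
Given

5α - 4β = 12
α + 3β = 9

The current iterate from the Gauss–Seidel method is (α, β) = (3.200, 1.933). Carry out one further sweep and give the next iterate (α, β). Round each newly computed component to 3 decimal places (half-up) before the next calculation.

(3.946, 1.685)

One sweep:
  α = (12 - (-4)·1.933) / (5) = 3.946
  β = (9 - (1)·3.946) / (3) = 1.685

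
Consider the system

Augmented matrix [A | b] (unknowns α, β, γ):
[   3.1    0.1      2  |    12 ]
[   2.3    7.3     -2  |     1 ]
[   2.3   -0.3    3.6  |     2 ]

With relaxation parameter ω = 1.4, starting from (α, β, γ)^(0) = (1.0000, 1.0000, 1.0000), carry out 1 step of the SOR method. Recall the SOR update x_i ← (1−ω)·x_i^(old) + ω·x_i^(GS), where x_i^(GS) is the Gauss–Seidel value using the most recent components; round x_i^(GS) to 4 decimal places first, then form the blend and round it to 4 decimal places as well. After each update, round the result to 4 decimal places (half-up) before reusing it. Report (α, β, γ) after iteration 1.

(4.0709, -1.6204, -3.4524)

Iteration 1:
  α: GS value = (12 - (0.1)·1.0000 - (2)·1.0000) / (3.1) = 3.1935;  α ← (1−ω)·1.0000 + ω·3.1935 = 4.0709
  β: GS value = (1 - (2.3)·4.0709 - (-2)·1.0000) / (7.3) = -0.8717;  β ← (1−ω)·1.0000 + ω·-0.8717 = -1.6204
  γ: GS value = (2 - (2.3)·4.0709 - (-0.3)·-1.6204) / (3.6) = -2.1803;  γ ← (1−ω)·1.0000 + ω·-2.1803 = -3.4524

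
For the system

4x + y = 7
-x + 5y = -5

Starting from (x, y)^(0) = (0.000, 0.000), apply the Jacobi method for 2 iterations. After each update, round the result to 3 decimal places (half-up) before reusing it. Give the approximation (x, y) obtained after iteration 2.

(2.000, -0.650)

Iteration 1:
  x = (7 - (1)·0.000) / (4) = 1.750
  y = (-5 - (-1)·0.000) / (5) = -1.000
Iteration 2:
  x = (7 - (1)·-1.000) / (4) = 2.000
  y = (-5 - (-1)·1.750) / (5) = -0.650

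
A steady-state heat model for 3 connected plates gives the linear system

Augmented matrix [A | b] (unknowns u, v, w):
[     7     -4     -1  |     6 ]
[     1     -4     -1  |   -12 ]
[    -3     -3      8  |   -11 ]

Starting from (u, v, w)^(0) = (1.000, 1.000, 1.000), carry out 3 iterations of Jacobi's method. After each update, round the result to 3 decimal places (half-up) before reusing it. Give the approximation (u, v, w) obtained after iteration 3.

(2.934, 3.536, 0.887)

Iteration 1:
  u = (6 - (-4)·1.000 - (-1)·1.000) / (7) = 1.571
  v = (-12 - (1)·1.000 - (-1)·1.000) / (-4) = 3.000
  w = (-11 - (-3)·1.000 - (-3)·1.000) / (8) = -0.625
Iteration 2:
  u = (6 - (-4)·3.000 - (-1)·-0.625) / (7) = 2.482
  v = (-12 - (1)·1.571 - (-1)·-0.625) / (-4) = 3.549
  w = (-11 - (-3)·1.571 - (-3)·3.000) / (8) = 0.339
Iteration 3:
  u = (6 - (-4)·3.549 - (-1)·0.339) / (7) = 2.934
  v = (-12 - (1)·2.482 - (-1)·0.339) / (-4) = 3.536
  w = (-11 - (-3)·2.482 - (-3)·3.549) / (8) = 0.887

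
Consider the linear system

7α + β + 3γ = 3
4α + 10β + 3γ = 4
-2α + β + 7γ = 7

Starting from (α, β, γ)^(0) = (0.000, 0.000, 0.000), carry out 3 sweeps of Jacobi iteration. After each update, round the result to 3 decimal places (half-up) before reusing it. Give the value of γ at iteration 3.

0.994

Iteration 1:
  α = (3 - (1)·0.000 - (3)·0.000) / (7) = 0.429
  β = (4 - (4)·0.000 - (3)·0.000) / (10) = 0.400
  γ = (7 - (-2)·0.000 - (1)·0.000) / (7) = 1.000
Iteration 2:
  α = (3 - (1)·0.400 - (3)·1.000) / (7) = -0.057
  β = (4 - (4)·0.429 - (3)·1.000) / (10) = -0.072
  γ = (7 - (-2)·0.429 - (1)·0.400) / (7) = 1.065
Iteration 3:
  α = (3 - (1)·-0.072 - (3)·1.065) / (7) = -0.018
  β = (4 - (4)·-0.057 - (3)·1.065) / (10) = 0.103
  γ = (7 - (-2)·-0.057 - (1)·-0.072) / (7) = 0.994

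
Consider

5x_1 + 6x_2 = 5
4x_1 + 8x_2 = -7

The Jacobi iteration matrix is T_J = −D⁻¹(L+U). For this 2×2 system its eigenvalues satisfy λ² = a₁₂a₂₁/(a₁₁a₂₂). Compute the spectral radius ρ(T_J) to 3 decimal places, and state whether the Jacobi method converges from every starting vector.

a₁₂a₂₁/(a₁₁a₂₂) = (6)·(4) / ((5)·(8)) = 0.600000
ρ = √|0.600000| = √0.600000 = 0.775
ρ < 1, so Jacobi converges

0.775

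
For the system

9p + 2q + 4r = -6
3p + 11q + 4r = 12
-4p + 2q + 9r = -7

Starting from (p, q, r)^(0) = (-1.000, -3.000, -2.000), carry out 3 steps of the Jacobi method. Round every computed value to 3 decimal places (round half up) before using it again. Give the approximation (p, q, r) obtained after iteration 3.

(-0.524, 1.640, -1.404)

Iteration 1:
  p = (-6 - (2)·-3.000 - (4)·-2.000) / (9) = 0.889
  q = (12 - (3)·-1.000 - (4)·-2.000) / (11) = 2.091
  r = (-7 - (-4)·-1.000 - (2)·-3.000) / (9) = -0.556
Iteration 2:
  p = (-6 - (2)·2.091 - (4)·-0.556) / (9) = -0.884
  q = (12 - (3)·0.889 - (4)·-0.556) / (11) = 1.051
  r = (-7 - (-4)·0.889 - (2)·2.091) / (9) = -0.847
Iteration 3:
  p = (-6 - (2)·1.051 - (4)·-0.847) / (9) = -0.524
  q = (12 - (3)·-0.884 - (4)·-0.847) / (11) = 1.640
  r = (-7 - (-4)·-0.884 - (2)·1.051) / (9) = -1.404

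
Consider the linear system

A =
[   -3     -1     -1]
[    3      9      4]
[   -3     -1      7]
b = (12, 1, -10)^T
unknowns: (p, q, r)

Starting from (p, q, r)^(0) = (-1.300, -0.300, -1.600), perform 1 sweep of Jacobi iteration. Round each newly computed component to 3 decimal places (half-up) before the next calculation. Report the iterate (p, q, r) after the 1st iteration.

(-3.367, 1.256, -2.029)

Iteration 1:
  p = (12 - (-1)·-0.300 - (-1)·-1.600) / (-3) = -3.367
  q = (1 - (3)·-1.300 - (4)·-1.600) / (9) = 1.256
  r = (-10 - (-3)·-1.300 - (-1)·-0.300) / (7) = -2.029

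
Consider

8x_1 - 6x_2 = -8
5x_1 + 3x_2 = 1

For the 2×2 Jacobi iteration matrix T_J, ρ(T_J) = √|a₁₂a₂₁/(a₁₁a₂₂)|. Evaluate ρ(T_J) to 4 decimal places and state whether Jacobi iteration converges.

1.1180

a₁₂a₂₁/(a₁₁a₂₂) = (-6)·(5) / ((8)·(3)) = -1.250000
ρ = √|-1.250000| = √1.250000 = 1.1180
ρ > 1, so Jacobi diverges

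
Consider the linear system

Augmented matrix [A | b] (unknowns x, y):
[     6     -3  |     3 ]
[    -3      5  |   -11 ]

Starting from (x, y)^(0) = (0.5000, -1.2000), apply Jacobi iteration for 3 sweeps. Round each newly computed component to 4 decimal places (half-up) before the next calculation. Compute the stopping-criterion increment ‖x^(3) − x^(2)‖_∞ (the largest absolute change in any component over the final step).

0.2100

Iteration 1:
  x = (3 - (-3)·-1.2000) / (6) = -0.1000
  y = (-11 - (-3)·0.5000) / (5) = -1.9000
Iteration 2:
  x = (3 - (-3)·-1.9000) / (6) = -0.4500
  y = (-11 - (-3)·-0.1000) / (5) = -2.2600
Iteration 3:
  x = (3 - (-3)·-2.2600) / (6) = -0.6300
  y = (-11 - (-3)·-0.4500) / (5) = -2.4700
Change: (-0.1800, -0.2100) → max |·| = 0.2100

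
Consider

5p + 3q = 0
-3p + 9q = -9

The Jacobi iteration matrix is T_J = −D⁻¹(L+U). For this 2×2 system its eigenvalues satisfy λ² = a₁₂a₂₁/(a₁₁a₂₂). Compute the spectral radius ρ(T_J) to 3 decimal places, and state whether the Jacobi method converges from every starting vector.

a₁₂a₂₁/(a₁₁a₂₂) = (3)·(-3) / ((5)·(9)) = -0.200000
ρ = √|-0.200000| = √0.200000 = 0.447
ρ < 1, so Jacobi converges

0.447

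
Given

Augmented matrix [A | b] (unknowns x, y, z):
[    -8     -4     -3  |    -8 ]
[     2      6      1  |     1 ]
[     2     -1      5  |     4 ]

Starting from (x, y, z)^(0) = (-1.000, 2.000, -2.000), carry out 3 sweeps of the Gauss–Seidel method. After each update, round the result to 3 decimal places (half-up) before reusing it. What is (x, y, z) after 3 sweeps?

(0.885, -0.212, 0.404)

Iteration 1:
  x = (-8 - (-4)·2.000 - (-3)·-2.000) / (-8) = 0.750
  y = (1 - (2)·0.750 - (1)·-2.000) / (6) = 0.250
  z = (4 - (2)·0.750 - (-1)·0.250) / (5) = 0.550
Iteration 2:
  x = (-8 - (-4)·0.250 - (-3)·0.550) / (-8) = 0.669
  y = (1 - (2)·0.669 - (1)·0.550) / (6) = -0.148
  z = (4 - (2)·0.669 - (-1)·-0.148) / (5) = 0.503
Iteration 3:
  x = (-8 - (-4)·-0.148 - (-3)·0.503) / (-8) = 0.885
  y = (1 - (2)·0.885 - (1)·0.503) / (6) = -0.212
  z = (4 - (2)·0.885 - (-1)·-0.212) / (5) = 0.404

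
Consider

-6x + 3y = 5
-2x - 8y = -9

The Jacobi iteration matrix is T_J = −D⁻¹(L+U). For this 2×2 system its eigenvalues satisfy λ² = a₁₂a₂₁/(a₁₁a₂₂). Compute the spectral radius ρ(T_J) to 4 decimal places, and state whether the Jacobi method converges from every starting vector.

a₁₂a₂₁/(a₁₁a₂₂) = (3)·(-2) / ((-6)·(-8)) = -0.125000
ρ = √|-0.125000| = √0.125000 = 0.3536
ρ < 1, so Jacobi converges

0.3536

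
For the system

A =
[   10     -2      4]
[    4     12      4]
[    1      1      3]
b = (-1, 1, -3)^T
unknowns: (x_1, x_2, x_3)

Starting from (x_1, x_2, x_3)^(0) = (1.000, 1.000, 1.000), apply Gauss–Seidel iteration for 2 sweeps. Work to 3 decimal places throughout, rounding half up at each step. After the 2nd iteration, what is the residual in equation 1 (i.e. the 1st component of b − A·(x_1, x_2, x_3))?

Iteration 1:
  x_1 = (-1 - (-2)·1.000 - (4)·1.000) / (10) = -0.300
  x_2 = (1 - (4)·-0.300 - (4)·1.000) / (12) = -0.150
  x_3 = (-3 - (1)·-0.300 - (1)·-0.150) / (3) = -0.850
Iteration 2:
  x_1 = (-1 - (-2)·-0.150 - (4)·-0.850) / (10) = 0.210
  x_2 = (1 - (4)·0.210 - (4)·-0.850) / (12) = 0.297
  x_3 = (-3 - (1)·0.210 - (1)·0.297) / (3) = -1.169
Residual b − A·x = (2.170, 1.272, 0.000)

2.170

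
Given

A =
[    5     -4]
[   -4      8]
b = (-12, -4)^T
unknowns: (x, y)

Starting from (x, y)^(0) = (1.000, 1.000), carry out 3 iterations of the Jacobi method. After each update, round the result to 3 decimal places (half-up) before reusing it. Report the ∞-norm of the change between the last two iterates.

Iteration 1:
  x = (-12 - (-4)·1.000) / (5) = -1.600
  y = (-4 - (-4)·1.000) / (8) = 0.000
Iteration 2:
  x = (-12 - (-4)·0.000) / (5) = -2.400
  y = (-4 - (-4)·-1.600) / (8) = -1.300
Iteration 3:
  x = (-12 - (-4)·-1.300) / (5) = -3.440
  y = (-4 - (-4)·-2.400) / (8) = -1.700
Change: (-1.040, -0.400) → max |·| = 1.040

1.040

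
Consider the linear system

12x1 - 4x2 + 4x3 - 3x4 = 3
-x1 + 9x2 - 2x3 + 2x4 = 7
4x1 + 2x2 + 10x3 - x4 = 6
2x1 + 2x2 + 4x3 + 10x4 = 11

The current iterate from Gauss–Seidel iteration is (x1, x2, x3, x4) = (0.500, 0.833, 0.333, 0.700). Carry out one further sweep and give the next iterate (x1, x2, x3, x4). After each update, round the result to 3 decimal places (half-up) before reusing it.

(0.592, 0.762, 0.281, 0.717)

One sweep:
  x1 = (3 - (-4)·0.833 - (4)·0.333 - (-3)·0.700) / (12) = 0.592
  x2 = (7 - (-1)·0.592 - (-2)·0.333 - (2)·0.700) / (9) = 0.762
  x3 = (6 - (4)·0.592 - (2)·0.762 - (-1)·0.700) / (10) = 0.281
  x4 = (11 - (2)·0.592 - (2)·0.762 - (4)·0.281) / (10) = 0.717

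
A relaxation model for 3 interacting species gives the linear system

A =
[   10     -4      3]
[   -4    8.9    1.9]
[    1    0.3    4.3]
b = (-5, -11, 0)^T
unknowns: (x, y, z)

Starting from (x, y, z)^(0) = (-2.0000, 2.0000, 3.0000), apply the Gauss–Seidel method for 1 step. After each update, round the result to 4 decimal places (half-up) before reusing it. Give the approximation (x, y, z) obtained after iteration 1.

(-0.6000, -2.1461, 0.2893)

Iteration 1:
  x = (-5 - (-4)·2.0000 - (3)·3.0000) / (10) = -0.6000
  y = (-11 - (-4)·-0.6000 - (1.9)·3.0000) / (8.9) = -2.1461
  z = (0 - (1)·-0.6000 - (0.3)·-2.1461) / (4.3) = 0.2893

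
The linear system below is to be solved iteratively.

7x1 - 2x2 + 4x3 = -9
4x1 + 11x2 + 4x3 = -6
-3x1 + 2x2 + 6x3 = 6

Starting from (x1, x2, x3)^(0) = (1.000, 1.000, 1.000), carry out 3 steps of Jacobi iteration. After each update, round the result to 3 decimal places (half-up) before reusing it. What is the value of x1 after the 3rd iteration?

-1.765

Iteration 1:
  x1 = (-9 - (-2)·1.000 - (4)·1.000) / (7) = -1.571
  x2 = (-6 - (4)·1.000 - (4)·1.000) / (11) = -1.273
  x3 = (6 - (-3)·1.000 - (2)·1.000) / (6) = 1.167
Iteration 2:
  x1 = (-9 - (-2)·-1.273 - (4)·1.167) / (7) = -2.316
  x2 = (-6 - (4)·-1.571 - (4)·1.167) / (11) = -0.399
  x3 = (6 - (-3)·-1.571 - (2)·-1.273) / (6) = 0.639
Iteration 3:
  x1 = (-9 - (-2)·-0.399 - (4)·0.639) / (7) = -1.765
  x2 = (-6 - (4)·-2.316 - (4)·0.639) / (11) = 0.064
  x3 = (6 - (-3)·-2.316 - (2)·-0.399) / (6) = -0.025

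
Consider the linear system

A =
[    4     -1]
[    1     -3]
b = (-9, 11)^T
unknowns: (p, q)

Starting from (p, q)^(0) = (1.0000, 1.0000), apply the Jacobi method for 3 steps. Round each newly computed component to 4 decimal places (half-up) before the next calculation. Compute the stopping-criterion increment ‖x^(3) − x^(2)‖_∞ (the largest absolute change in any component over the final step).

Iteration 1:
  p = (-9 - (-1)·1.0000) / (4) = -2.0000
  q = (11 - (1)·1.0000) / (-3) = -3.3333
Iteration 2:
  p = (-9 - (-1)·-3.3333) / (4) = -3.0833
  q = (11 - (1)·-2.0000) / (-3) = -4.3333
Iteration 3:
  p = (-9 - (-1)·-4.3333) / (4) = -3.3333
  q = (11 - (1)·-3.0833) / (-3) = -4.6944
Change: (-0.2500, -0.3611) → max |·| = 0.3611

0.3611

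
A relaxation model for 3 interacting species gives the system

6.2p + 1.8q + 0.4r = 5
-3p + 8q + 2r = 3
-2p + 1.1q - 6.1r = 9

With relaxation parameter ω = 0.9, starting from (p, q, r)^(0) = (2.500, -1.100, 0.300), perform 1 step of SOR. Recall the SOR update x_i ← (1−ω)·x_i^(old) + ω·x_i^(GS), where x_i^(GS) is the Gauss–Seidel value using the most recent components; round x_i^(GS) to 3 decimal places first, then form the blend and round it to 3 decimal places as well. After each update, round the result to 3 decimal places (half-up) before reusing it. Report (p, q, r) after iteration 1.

Iteration 1:
  p: GS value = (5 - (1.8)·-1.100 - (0.4)·0.300) / (6.2) = 1.106;  p ← (1−ω)·2.500 + ω·1.106 = 1.245
  q: GS value = (3 - (-3)·1.245 - (2)·0.300) / (8) = 0.767;  q ← (1−ω)·-1.100 + ω·0.767 = 0.580
  r: GS value = (9 - (-2)·1.245 - (1.1)·0.580) / (-6.1) = -1.779;  r ← (1−ω)·0.300 + ω·-1.779 = -1.571

(1.245, 0.580, -1.571)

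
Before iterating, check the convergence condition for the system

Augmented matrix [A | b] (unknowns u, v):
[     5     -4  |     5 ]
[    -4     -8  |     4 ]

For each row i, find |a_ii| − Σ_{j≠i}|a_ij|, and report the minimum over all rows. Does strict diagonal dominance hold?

row 1: |5| − (4) = 1
row 2: |-8| − (4) = 4
minimum over rows = 1 → strictly diagonally dominant (convergence guaranteed)

1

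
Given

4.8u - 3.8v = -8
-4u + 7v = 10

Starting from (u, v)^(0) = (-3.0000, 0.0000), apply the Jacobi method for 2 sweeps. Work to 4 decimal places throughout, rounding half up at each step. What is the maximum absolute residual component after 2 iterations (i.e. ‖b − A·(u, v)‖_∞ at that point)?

Iteration 1:
  u = (-8 - (-3.8)·0.0000) / (4.8) = -1.6667
  v = (10 - (-4)·-3.0000) / (7) = -0.2857
Iteration 2:
  u = (-8 - (-3.8)·-0.2857) / (4.8) = -1.8928
  v = (10 - (-4)·-1.6667) / (7) = 0.4762
Residual b − A·x = (2.8950, -0.9046); ∞-norm = 2.8950

2.8950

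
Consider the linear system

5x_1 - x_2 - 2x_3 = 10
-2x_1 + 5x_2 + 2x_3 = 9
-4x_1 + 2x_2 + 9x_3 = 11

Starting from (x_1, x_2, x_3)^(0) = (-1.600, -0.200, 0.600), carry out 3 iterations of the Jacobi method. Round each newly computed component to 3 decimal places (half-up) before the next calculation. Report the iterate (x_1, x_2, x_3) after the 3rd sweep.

Iteration 1:
  x_1 = (10 - (-1)·-0.200 - (-2)·0.600) / (5) = 2.200
  x_2 = (9 - (-2)·-1.600 - (2)·0.600) / (5) = 0.920
  x_3 = (11 - (-4)·-1.600 - (2)·-0.200) / (9) = 0.556
Iteration 2:
  x_1 = (10 - (-1)·0.920 - (-2)·0.556) / (5) = 2.406
  x_2 = (9 - (-2)·2.200 - (2)·0.556) / (5) = 2.458
  x_3 = (11 - (-4)·2.200 - (2)·0.920) / (9) = 1.996
Iteration 3:
  x_1 = (10 - (-1)·2.458 - (-2)·1.996) / (5) = 3.290
  x_2 = (9 - (-2)·2.406 - (2)·1.996) / (5) = 1.964
  x_3 = (11 - (-4)·2.406 - (2)·2.458) / (9) = 1.745

(3.290, 1.964, 1.745)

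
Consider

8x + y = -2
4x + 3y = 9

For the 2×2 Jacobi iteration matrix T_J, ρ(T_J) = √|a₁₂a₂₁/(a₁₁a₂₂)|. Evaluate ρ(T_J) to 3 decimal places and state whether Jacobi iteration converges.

0.408

a₁₂a₂₁/(a₁₁a₂₂) = (1)·(4) / ((8)·(3)) = 0.166667
ρ = √|0.166667| = √0.166667 = 0.408
ρ < 1, so Jacobi converges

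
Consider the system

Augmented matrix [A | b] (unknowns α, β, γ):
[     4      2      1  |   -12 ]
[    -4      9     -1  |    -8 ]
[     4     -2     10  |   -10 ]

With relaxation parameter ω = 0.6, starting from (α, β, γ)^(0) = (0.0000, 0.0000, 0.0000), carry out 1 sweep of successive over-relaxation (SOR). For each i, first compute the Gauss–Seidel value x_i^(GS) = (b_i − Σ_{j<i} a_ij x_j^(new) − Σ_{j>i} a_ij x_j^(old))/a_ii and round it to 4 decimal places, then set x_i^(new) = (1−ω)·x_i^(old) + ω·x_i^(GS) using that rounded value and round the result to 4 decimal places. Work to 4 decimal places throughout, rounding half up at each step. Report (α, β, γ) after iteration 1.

Iteration 1:
  α: GS value = (-12 - (2)·0.0000 - (1)·0.0000) / (4) = -3.0000;  α ← (1−ω)·0.0000 + ω·-3.0000 = -1.8000
  β: GS value = (-8 - (-4)·-1.8000 - (-1)·0.0000) / (9) = -1.6889;  β ← (1−ω)·0.0000 + ω·-1.6889 = -1.0133
  γ: GS value = (-10 - (4)·-1.8000 - (-2)·-1.0133) / (10) = -0.4827;  γ ← (1−ω)·0.0000 + ω·-0.4827 = -0.2896

(-1.8000, -1.0133, -0.2896)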